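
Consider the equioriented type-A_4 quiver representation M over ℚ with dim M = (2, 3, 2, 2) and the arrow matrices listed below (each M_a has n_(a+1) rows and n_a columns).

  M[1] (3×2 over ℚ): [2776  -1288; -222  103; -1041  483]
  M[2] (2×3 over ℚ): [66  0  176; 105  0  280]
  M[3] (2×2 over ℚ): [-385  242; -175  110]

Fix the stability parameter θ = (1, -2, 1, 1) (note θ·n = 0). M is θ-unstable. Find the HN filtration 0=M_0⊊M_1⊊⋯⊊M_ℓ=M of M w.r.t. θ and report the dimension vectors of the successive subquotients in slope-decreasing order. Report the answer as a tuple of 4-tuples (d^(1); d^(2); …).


Interval decomposition of M: I[1,2]^2, I[2,3], I[3,4], I[4,4].
HN type (ℓ=3): μ^(1)=1; μ^(2)=-1/2; μ^(3)=-2

((0, 0, 2, 2); (2, 2, 0, 0); (0, 1, 0, 0))


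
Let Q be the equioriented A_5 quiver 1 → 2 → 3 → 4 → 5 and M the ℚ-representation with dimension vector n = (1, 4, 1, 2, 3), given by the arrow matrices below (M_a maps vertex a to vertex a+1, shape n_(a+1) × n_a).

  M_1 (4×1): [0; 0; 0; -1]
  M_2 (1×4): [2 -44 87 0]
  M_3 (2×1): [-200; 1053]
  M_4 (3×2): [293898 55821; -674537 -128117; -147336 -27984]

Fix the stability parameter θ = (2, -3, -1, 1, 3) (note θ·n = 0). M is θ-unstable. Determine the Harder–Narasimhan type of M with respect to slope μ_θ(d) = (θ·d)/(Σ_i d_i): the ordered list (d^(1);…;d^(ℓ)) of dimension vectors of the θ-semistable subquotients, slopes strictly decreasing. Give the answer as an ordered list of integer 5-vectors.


Via rank(M_{q-1}∘⋯∘M_p): M ≅ I[1,2], I[2,2]^2, I[2,5], I[4,5], I[5,5].
μ_θ-semistable layers: μ^(1)=3; μ^(2)=1; μ^(3)=-1/2; μ^(4)=-1; μ^(5)=-3

((0, 0, 0, 0, 3); (0, 0, 0, 2, 0); (1, 1, 0, 0, 0); (0, 0, 1, 0, 0); (0, 3, 0, 0, 0))


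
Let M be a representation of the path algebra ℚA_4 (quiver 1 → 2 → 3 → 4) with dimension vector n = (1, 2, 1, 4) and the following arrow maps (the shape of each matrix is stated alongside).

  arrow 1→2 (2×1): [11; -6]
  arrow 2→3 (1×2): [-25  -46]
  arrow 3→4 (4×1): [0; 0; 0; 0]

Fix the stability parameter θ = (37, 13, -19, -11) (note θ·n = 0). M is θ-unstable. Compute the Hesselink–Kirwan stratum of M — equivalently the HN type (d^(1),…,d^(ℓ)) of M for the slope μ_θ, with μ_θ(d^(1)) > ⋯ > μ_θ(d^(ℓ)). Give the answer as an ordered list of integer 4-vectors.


Barcode: M ≅ I[1,3], I[2,2], I[4,4]^4. HN layers by μ_θ (3 steps, strictly decreasing):
  μ^(1)=13; μ^(2)=31/3; μ^(3)=-11

((0, 1, 0, 0); (1, 1, 1, 0); (0, 0, 0, 4))


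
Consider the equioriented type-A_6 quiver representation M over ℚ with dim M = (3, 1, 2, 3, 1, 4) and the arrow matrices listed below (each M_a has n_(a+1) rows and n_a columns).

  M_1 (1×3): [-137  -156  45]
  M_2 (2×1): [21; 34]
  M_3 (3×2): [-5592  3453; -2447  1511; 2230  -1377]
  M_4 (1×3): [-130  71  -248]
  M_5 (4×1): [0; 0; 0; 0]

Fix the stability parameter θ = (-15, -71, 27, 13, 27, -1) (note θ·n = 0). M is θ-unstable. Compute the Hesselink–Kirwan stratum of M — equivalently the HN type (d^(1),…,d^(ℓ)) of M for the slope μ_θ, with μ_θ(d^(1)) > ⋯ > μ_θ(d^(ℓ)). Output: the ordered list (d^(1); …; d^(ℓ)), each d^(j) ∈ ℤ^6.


Barcode: M ≅ I[1,1]^2, I[1,5], I[3,4], I[4,4], I[6,6]^4. HN layers by μ_θ (6 steps, strictly decreasing):
  μ^(1)=27; μ^(2)=20; μ^(3)=13; μ^(4)=-1; μ^(5)=-15; μ^(6)=-43

((0, 0, 0, 0, 1, 0); (0, 0, 2, 2, 0, 0); (0, 0, 0, 1, 0, 0); (0, 0, 0, 0, 0, 4); (2, 0, 0, 0, 0, 0); (1, 1, 0, 0, 0, 0))


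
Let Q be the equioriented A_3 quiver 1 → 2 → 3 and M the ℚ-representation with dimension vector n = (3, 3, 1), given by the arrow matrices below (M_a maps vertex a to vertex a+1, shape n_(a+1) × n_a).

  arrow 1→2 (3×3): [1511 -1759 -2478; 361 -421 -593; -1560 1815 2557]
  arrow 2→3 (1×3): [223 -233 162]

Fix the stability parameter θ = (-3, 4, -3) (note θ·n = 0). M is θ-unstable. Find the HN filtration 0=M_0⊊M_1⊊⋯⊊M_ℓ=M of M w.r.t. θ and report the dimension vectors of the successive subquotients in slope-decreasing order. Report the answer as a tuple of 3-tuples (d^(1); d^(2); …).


Barcode: M ≅ I[1,2]^2, I[1,3]. HN layers by μ_θ (3 steps, strictly decreasing):
  μ^(1)=4; μ^(2)=1/2; μ^(3)=-3

((0, 2, 0); (0, 1, 1); (3, 0, 0))


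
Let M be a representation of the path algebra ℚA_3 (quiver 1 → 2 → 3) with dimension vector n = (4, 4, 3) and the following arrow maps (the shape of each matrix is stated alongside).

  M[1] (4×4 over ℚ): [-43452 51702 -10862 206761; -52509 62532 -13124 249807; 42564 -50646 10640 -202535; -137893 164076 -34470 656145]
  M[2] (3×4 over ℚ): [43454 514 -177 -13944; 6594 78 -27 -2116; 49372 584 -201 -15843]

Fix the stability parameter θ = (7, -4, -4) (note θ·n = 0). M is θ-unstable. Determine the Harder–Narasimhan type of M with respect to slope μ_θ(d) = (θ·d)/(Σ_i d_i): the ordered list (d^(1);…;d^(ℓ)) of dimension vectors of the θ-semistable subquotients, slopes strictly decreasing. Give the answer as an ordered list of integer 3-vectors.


Via rank(M_{q-1}∘⋯∘M_p): M ≅ I[1,1], I[1,2], I[1,3]^2, I[2,2], I[3,3].
μ_θ-semistable layers: μ^(1)=7; μ^(2)=3/2; μ^(3)=-1/3; μ^(4)=-4

((1, 0, 0); (1, 1, 0); (2, 2, 2); (0, 1, 1))


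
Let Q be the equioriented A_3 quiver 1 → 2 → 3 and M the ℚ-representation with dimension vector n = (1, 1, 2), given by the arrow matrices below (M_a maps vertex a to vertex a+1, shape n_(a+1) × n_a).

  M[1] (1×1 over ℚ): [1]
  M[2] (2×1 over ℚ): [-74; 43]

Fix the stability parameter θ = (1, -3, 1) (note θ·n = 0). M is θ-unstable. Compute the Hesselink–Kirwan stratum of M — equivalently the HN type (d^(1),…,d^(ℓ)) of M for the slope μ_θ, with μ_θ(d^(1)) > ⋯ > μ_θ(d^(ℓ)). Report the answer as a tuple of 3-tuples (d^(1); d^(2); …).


Interval decomposition of M: I[1,3], I[3,3].
HN type (ℓ=2): μ^(1)=1; μ^(2)=-1

((0, 0, 2); (1, 1, 0))


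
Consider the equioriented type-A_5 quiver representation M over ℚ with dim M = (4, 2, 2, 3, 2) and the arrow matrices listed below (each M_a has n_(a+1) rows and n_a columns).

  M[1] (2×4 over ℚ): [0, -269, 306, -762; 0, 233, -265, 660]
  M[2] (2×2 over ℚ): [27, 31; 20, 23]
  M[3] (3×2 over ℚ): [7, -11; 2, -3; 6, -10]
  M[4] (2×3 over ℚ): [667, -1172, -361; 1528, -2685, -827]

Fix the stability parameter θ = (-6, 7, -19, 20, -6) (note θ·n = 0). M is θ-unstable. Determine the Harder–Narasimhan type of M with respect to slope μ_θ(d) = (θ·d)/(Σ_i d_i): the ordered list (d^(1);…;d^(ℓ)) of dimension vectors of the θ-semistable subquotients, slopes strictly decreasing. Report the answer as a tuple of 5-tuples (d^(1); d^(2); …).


Interval decomposition of M: I[1,1]^2, I[1,5]^2, I[4,4].
HN type (ℓ=3): μ^(1)=20; μ^(2)=7; μ^(3)=-6

((0, 0, 0, 1, 0); (0, 0, 0, 2, 2); (4, 2, 2, 0, 0))


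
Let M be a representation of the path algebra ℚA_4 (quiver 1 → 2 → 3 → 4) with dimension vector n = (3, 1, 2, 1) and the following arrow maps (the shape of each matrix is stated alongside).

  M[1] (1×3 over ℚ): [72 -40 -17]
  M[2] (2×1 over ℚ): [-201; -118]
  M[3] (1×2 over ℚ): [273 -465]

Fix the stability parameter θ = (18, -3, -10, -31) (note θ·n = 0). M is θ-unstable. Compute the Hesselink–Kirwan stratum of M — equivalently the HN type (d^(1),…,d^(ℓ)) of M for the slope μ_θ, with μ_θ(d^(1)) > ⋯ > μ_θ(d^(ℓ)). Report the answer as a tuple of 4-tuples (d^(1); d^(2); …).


Interval decomposition of M: I[1,1]^2, I[1,4], I[3,3].
HN type (ℓ=3): μ^(1)=18; μ^(2)=-13/2; μ^(3)=-10

((2, 0, 0, 0); (1, 1, 1, 1); (0, 0, 1, 0))


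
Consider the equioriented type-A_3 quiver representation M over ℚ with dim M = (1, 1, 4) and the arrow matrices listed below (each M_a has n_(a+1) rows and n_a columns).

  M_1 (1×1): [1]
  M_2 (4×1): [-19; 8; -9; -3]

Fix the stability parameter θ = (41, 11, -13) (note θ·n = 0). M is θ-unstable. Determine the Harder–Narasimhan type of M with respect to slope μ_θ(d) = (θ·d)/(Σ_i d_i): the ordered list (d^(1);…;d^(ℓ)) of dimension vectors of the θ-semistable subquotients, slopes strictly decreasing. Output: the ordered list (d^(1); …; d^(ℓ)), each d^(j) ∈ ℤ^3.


Interval decomposition of M: I[1,3], I[3,3]^3.
HN type (ℓ=2): μ^(1)=13; μ^(2)=-13

((1, 1, 1); (0, 0, 3))


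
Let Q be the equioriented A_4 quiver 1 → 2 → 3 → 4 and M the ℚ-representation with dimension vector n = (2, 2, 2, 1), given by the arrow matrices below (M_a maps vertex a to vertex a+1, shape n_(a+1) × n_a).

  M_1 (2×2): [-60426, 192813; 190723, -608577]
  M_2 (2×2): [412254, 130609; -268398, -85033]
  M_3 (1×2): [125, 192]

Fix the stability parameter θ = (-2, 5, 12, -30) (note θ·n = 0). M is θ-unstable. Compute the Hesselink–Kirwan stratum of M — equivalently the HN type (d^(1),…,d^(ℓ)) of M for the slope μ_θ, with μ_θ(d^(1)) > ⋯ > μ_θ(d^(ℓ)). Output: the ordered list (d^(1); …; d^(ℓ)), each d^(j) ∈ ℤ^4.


Interval decomposition of M: I[1,2], I[1,4], I[3,3].
HN type (ℓ=4): μ^(1)=12; μ^(2)=5; μ^(3)=-2; μ^(4)=-15/4

((0, 0, 1, 0); (0, 1, 0, 0); (1, 0, 0, 0); (1, 1, 1, 1))


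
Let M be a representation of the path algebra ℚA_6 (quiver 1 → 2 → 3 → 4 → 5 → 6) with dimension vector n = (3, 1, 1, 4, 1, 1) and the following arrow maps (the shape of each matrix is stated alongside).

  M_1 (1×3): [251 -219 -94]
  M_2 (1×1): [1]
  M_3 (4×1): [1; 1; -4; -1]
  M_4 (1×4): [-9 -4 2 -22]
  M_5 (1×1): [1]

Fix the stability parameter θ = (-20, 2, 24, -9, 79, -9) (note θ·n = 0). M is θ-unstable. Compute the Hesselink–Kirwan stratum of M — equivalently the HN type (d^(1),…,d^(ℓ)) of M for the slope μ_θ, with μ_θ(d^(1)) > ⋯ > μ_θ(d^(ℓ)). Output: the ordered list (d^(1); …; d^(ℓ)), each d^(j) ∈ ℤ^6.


Via rank(M_{q-1}∘⋯∘M_p): M ≅ I[1,1]^2, I[1,6], I[4,4]^3.
μ_θ-semistable layers: μ^(1)=35; μ^(2)=15/2; μ^(3)=2; μ^(4)=-9; μ^(5)=-20

((0, 0, 0, 0, 1, 1); (0, 0, 1, 1, 0, 0); (0, 1, 0, 0, 0, 0); (0, 0, 0, 3, 0, 0); (3, 0, 0, 0, 0, 0))


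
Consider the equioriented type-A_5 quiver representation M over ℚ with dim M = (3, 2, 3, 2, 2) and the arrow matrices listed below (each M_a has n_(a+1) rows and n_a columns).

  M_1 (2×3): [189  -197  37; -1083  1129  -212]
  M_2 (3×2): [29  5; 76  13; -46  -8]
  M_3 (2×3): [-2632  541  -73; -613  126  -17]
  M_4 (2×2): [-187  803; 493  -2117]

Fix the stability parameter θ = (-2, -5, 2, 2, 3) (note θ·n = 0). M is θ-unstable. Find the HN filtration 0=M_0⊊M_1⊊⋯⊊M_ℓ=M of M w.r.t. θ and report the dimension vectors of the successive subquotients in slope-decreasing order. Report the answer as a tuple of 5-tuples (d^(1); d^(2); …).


Via rank(M_{q-1}∘⋯∘M_p): M ≅ I[1,1], I[1,4], I[1,5], I[3,3], I[5,5].
μ_θ-semistable layers: μ^(1)=3; μ^(2)=2; μ^(3)=-2; μ^(4)=-7/2

((0, 0, 0, 0, 2); (0, 0, 3, 2, 0); (1, 0, 0, 0, 0); (2, 2, 0, 0, 0))


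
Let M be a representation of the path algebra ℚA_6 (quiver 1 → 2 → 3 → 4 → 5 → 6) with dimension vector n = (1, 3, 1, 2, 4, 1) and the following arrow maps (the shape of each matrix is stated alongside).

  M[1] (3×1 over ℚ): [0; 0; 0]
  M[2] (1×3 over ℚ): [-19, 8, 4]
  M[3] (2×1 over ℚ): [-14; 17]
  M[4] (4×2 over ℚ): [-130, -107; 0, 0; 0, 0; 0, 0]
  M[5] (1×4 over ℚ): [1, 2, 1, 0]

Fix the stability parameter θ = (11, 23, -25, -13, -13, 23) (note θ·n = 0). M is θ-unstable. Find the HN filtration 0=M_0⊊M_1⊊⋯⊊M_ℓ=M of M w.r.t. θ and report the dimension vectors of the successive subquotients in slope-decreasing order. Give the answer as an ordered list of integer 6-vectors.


Barcode: M ≅ I[1,1], I[2,2]^2, I[2,6], I[4,4], I[5,5]^3. HN layers by μ_θ (4 steps, strictly decreasing):
  μ^(1)=23; μ^(2)=11; μ^(3)=-7; μ^(4)=-13

((0, 2, 0, 0, 0, 1); (1, 0, 0, 0, 0, 0); (0, 1, 1, 1, 1, 0); (0, 0, 0, 1, 3, 0))


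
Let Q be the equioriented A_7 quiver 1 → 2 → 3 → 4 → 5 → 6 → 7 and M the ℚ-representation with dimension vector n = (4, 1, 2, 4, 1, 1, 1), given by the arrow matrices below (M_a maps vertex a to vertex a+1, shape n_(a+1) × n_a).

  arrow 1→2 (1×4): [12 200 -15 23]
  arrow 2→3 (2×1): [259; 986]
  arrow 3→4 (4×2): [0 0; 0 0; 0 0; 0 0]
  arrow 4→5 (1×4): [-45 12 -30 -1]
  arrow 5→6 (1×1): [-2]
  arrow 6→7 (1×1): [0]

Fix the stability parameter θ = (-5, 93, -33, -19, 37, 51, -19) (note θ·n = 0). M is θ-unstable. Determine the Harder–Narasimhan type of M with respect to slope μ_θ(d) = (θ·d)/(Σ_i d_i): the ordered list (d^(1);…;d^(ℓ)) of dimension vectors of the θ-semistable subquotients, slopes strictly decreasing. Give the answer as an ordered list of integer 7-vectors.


Via rank(M_{q-1}∘⋯∘M_p): M ≅ I[1,1]^3, I[1,3], I[3,3], I[4,4]^3, I[4,6], I[7,7].
μ_θ-semistable layers: μ^(1)=51; μ^(2)=37; μ^(3)=30; μ^(4)=-5; μ^(5)=-19; μ^(6)=-33

((0, 0, 0, 0, 0, 1, 0); (0, 0, 0, 0, 1, 0, 0); (0, 1, 1, 0, 0, 0, 0); (4, 0, 0, 0, 0, 0, 0); (0, 0, 0, 4, 0, 0, 1); (0, 0, 1, 0, 0, 0, 0))


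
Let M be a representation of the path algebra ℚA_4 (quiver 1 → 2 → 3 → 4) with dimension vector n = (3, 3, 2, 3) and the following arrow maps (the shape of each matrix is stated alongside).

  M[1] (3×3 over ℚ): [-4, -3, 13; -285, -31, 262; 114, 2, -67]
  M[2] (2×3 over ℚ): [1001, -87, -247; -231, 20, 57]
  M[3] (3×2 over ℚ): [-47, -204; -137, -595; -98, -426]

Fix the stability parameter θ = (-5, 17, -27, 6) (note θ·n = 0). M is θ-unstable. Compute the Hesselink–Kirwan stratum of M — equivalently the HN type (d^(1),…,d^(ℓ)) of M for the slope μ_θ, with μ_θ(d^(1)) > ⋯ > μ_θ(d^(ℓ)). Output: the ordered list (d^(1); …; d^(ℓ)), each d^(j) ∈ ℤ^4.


Via rank(M_{q-1}∘⋯∘M_p): M ≅ I[1,2], I[1,4]^2, I[4,4].
μ_θ-semistable layers: μ^(1)=17; μ^(2)=6; μ^(3)=-5

((0, 1, 0, 0); (0, 0, 0, 3); (3, 2, 2, 0))


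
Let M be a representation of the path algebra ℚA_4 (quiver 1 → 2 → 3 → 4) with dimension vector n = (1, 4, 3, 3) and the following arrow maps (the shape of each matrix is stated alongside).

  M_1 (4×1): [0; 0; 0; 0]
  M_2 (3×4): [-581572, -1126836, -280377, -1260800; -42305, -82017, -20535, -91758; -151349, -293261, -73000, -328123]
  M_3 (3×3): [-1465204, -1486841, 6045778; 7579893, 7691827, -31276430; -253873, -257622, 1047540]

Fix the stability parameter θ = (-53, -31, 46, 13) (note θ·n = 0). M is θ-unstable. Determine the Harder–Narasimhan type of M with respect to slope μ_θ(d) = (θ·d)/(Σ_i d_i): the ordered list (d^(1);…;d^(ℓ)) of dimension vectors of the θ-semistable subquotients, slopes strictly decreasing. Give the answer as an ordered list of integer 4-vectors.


Interval decomposition of M: I[1,1], I[2,2], I[2,3], I[2,4]^2, I[4,4].
HN type (ℓ=5): μ^(1)=46; μ^(2)=59/2; μ^(3)=13; μ^(4)=-31; μ^(5)=-53

((0, 0, 1, 0); (0, 0, 2, 2); (0, 0, 0, 1); (0, 4, 0, 0); (1, 0, 0, 0))


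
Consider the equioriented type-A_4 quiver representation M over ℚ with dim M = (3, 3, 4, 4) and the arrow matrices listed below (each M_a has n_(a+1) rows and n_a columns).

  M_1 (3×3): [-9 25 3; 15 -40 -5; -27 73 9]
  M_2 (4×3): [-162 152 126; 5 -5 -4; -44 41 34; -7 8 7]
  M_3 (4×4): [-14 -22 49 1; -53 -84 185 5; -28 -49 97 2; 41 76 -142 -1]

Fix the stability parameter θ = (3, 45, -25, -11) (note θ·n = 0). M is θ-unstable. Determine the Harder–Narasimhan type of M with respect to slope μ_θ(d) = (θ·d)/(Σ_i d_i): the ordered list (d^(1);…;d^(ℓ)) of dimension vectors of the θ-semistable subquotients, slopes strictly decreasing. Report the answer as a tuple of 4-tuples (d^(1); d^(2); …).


Barcode: M ≅ I[1,1], I[1,4]^2, I[2,4], I[3,4]. HN layers by μ_θ (3 steps, strictly decreasing):
  μ^(1)=3; μ^(2)=-11; μ^(3)=-25

((3, 3, 3, 3); (0, 0, 0, 1); (0, 0, 1, 0))


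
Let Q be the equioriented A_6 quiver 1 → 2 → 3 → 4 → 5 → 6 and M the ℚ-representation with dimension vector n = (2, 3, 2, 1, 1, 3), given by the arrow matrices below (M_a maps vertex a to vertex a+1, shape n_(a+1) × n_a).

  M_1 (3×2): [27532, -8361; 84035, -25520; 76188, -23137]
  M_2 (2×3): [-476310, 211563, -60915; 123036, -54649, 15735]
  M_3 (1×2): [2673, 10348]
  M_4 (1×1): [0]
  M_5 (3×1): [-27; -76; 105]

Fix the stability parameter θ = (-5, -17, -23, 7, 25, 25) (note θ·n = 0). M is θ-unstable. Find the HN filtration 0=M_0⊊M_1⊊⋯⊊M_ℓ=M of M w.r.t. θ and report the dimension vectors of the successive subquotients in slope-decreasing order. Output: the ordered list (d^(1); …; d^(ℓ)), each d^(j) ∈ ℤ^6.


Via rank(M_{q-1}∘⋯∘M_p): M ≅ I[1,2], I[1,4], I[2,3], I[5,6], I[6,6]^2.
μ_θ-semistable layers: μ^(1)=25; μ^(2)=7; μ^(3)=-11; μ^(4)=-15; μ^(5)=-20

((0, 0, 0, 0, 1, 3); (0, 0, 0, 1, 0, 0); (1, 1, 0, 0, 0, 0); (1, 1, 1, 0, 0, 0); (0, 1, 1, 0, 0, 0))


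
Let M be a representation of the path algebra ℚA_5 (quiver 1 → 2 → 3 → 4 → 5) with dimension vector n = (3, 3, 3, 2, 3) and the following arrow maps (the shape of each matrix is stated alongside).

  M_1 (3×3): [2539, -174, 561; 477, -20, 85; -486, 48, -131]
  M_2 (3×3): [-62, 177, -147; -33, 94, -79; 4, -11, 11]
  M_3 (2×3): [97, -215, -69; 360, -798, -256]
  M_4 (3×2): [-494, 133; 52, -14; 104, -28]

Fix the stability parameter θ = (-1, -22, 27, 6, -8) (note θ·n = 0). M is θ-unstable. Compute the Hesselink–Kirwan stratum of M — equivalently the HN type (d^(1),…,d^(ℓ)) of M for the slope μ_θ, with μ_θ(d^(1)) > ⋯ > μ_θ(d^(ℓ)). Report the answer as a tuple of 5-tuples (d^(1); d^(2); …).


Via rank(M_{q-1}∘⋯∘M_p): M ≅ I[1,2], I[1,3], I[1,4], I[3,5], I[5,5]^2.
μ_θ-semistable layers: μ^(1)=27; μ^(2)=33/2; μ^(3)=25/3; μ^(4)=-8; μ^(5)=-23/2

((0, 0, 1, 0, 0); (0, 0, 1, 1, 0); (0, 0, 1, 1, 1); (0, 0, 0, 0, 2); (3, 3, 0, 0, 0))


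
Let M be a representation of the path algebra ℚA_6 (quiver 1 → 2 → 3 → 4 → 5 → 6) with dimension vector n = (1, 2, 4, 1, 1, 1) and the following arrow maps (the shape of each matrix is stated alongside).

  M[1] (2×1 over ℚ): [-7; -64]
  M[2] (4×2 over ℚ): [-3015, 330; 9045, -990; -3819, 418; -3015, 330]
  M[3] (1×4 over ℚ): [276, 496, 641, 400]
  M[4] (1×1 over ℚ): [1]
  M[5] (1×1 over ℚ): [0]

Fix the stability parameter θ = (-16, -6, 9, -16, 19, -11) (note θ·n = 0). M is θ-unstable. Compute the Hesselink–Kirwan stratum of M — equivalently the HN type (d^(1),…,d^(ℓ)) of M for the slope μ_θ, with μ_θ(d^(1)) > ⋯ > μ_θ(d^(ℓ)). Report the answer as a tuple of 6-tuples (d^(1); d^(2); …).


Interval decomposition of M: I[1,5], I[2,2], I[3,3]^3, I[6,6].
HN type (ℓ=6): μ^(1)=19; μ^(2)=9; μ^(3)=-7/2; μ^(4)=-6; μ^(5)=-11; μ^(6)=-16

((0, 0, 0, 0, 1, 0); (0, 0, 3, 0, 0, 0); (0, 0, 1, 1, 0, 0); (0, 2, 0, 0, 0, 0); (0, 0, 0, 0, 0, 1); (1, 0, 0, 0, 0, 0))


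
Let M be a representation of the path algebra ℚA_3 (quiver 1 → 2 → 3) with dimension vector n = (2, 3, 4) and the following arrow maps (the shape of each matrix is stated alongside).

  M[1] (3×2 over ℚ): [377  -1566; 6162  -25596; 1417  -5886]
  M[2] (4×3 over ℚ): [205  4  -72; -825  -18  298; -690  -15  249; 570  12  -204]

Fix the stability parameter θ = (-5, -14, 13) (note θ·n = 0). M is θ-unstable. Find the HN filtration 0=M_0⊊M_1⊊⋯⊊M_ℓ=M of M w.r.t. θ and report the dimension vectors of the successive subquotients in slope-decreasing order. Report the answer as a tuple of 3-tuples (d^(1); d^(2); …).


Barcode: M ≅ I[1,1], I[1,3], I[2,2], I[2,3], I[3,3]^2. HN layers by μ_θ (4 steps, strictly decreasing):
  μ^(1)=13; μ^(2)=-5; μ^(3)=-19/2; μ^(4)=-14

((0, 0, 4); (1, 0, 0); (1, 1, 0); (0, 2, 0))


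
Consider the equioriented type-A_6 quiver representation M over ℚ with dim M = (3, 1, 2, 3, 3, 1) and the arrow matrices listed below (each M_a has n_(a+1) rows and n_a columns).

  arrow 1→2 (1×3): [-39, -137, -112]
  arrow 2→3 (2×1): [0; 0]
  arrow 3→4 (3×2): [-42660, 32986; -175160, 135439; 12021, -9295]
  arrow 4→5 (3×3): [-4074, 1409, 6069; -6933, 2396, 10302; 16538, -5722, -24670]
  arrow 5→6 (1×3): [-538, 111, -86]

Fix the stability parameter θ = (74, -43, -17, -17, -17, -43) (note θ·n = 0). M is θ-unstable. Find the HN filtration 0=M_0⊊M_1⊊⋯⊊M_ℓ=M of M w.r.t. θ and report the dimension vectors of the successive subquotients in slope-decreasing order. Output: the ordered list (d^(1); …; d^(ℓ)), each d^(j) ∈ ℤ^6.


Barcode: M ≅ I[1,1]^2, I[1,2], I[3,4], I[3,5], I[4,6], I[5,5]. HN layers by μ_θ (4 steps, strictly decreasing):
  μ^(1)=74; μ^(2)=31/2; μ^(3)=-17; μ^(4)=-77/3

((2, 0, 0, 0, 0, 0); (1, 1, 0, 0, 0, 0); (0, 0, 2, 2, 2, 0); (0, 0, 0, 1, 1, 1))


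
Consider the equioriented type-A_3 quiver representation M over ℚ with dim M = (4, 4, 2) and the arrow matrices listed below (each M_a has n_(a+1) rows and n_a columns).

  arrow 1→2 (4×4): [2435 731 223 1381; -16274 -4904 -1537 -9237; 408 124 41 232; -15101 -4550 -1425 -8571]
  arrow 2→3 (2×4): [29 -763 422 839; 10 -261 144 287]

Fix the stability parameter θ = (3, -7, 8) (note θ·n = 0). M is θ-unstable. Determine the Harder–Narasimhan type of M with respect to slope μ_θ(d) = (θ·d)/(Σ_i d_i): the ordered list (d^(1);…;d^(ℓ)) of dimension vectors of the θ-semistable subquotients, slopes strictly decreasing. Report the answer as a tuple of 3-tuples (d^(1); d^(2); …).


Via rank(M_{q-1}∘⋯∘M_p): M ≅ I[1,2]^2, I[1,3]^2.
μ_θ-semistable layers: μ^(1)=8; μ^(2)=-2

((0, 0, 2); (4, 4, 0))


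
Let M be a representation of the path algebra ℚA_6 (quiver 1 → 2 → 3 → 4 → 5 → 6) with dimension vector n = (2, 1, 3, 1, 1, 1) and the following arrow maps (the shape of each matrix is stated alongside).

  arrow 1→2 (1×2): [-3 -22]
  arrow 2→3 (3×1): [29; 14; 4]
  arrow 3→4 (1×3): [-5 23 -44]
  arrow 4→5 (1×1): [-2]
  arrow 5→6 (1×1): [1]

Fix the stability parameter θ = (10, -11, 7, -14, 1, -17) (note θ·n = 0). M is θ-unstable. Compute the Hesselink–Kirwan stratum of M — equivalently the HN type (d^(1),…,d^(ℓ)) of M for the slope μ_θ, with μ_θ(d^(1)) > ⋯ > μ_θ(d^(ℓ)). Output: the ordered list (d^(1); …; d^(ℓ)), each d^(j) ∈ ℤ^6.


Via rank(M_{q-1}∘⋯∘M_p): M ≅ I[1,1], I[1,6], I[3,3]^2.
μ_θ-semistable layers: μ^(1)=10; μ^(2)=7; μ^(3)=-4

((1, 0, 0, 0, 0, 0); (0, 0, 2, 0, 0, 0); (1, 1, 1, 1, 1, 1))


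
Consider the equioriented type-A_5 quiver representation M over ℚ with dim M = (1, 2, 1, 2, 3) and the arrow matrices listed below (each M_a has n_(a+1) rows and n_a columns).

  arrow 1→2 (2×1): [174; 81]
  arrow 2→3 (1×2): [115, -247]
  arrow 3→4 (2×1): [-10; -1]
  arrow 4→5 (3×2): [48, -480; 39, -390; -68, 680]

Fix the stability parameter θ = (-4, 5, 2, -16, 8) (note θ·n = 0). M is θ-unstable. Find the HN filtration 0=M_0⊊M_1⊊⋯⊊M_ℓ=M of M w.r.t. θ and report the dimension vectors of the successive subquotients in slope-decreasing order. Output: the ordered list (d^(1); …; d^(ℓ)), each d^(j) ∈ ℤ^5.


Via rank(M_{q-1}∘⋯∘M_p): M ≅ I[1,4], I[2,2], I[4,5], I[5,5]^2.
μ_θ-semistable layers: μ^(1)=8; μ^(2)=5; μ^(3)=-3; μ^(4)=-4; μ^(5)=-16

((0, 0, 0, 0, 3); (0, 1, 0, 0, 0); (0, 1, 1, 1, 0); (1, 0, 0, 0, 0); (0, 0, 0, 1, 0))


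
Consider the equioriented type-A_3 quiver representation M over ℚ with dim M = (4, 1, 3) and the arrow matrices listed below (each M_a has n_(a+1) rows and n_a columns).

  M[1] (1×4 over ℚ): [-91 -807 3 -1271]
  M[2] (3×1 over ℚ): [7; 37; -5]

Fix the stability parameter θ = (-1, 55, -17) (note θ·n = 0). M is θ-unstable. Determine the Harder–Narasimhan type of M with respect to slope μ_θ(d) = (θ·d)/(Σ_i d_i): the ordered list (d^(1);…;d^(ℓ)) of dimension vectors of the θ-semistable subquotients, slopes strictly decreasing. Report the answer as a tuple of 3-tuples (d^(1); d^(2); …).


Interval decomposition of M: I[1,1]^3, I[1,3], I[3,3]^2.
HN type (ℓ=3): μ^(1)=19; μ^(2)=-1; μ^(3)=-17

((0, 1, 1); (4, 0, 0); (0, 0, 2))


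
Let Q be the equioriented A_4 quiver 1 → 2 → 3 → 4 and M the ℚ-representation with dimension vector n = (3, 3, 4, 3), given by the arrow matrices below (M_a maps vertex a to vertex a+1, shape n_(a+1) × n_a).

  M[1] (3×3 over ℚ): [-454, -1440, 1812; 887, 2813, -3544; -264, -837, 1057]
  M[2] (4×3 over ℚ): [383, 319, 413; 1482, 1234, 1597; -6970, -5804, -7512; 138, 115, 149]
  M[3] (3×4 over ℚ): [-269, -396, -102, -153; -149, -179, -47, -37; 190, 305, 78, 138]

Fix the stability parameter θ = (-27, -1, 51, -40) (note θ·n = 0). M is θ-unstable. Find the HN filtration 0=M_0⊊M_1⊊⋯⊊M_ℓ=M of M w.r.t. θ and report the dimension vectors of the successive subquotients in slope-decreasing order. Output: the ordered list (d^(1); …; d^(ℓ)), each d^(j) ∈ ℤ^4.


Interval decomposition of M: I[1,3], I[1,4]^2, I[3,4].
HN type (ℓ=4): μ^(1)=51; μ^(2)=11/2; μ^(3)=-1; μ^(4)=-27

((0, 0, 1, 0); (0, 0, 3, 3); (0, 3, 0, 0); (3, 0, 0, 0))


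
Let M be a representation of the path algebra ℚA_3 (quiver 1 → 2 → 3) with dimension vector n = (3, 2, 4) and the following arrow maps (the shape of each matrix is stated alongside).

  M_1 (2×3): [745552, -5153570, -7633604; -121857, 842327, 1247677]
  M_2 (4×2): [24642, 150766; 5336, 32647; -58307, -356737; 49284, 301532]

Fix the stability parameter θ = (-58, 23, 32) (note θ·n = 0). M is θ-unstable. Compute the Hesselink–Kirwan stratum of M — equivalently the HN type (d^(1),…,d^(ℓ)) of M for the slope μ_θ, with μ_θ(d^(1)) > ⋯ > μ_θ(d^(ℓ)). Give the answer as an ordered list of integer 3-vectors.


Interval decomposition of M: I[1,1], I[1,3]^2, I[3,3]^2.
HN type (ℓ=3): μ^(1)=32; μ^(2)=23; μ^(3)=-58

((0, 0, 4); (0, 2, 0); (3, 0, 0))


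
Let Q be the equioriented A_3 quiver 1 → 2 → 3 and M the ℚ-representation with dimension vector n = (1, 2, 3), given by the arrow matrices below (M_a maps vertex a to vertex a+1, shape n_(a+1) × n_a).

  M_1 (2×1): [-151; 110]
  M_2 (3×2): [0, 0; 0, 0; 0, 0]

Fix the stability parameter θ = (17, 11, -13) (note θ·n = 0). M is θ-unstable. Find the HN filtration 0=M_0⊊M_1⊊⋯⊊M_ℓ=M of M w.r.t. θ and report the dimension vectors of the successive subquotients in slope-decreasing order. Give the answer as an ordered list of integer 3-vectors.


Interval decomposition of M: I[1,2], I[2,2], I[3,3]^3.
HN type (ℓ=3): μ^(1)=14; μ^(2)=11; μ^(3)=-13

((1, 1, 0); (0, 1, 0); (0, 0, 3))


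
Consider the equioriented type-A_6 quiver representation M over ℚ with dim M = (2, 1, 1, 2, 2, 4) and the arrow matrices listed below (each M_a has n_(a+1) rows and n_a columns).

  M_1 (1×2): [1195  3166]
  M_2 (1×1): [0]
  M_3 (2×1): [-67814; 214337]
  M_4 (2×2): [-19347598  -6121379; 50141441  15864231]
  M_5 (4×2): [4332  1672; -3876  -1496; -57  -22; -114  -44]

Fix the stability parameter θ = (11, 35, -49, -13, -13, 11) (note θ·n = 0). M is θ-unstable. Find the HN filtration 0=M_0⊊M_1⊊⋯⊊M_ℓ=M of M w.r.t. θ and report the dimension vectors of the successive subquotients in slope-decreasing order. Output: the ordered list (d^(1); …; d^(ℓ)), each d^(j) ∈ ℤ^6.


Barcode: M ≅ I[1,1], I[1,2], I[3,6], I[4,5], I[6,6]^3. HN layers by μ_θ (4 steps, strictly decreasing):
  μ^(1)=35; μ^(2)=11; μ^(3)=-13; μ^(4)=-49

((0, 1, 0, 0, 0, 0); (2, 0, 0, 0, 0, 4); (0, 0, 0, 2, 2, 0); (0, 0, 1, 0, 0, 0))


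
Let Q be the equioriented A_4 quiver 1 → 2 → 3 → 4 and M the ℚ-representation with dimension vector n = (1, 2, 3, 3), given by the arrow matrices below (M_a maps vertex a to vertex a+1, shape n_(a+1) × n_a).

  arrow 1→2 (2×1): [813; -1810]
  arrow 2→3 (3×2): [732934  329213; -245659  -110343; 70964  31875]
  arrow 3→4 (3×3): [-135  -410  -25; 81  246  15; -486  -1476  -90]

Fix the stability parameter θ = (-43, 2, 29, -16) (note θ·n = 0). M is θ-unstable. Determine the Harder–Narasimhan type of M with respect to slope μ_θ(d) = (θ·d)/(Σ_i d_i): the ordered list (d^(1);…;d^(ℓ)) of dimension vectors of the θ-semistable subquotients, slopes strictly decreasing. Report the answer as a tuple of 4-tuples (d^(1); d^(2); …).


Interval decomposition of M: I[1,3], I[2,3], I[3,4], I[4,4]^2.
HN type (ℓ=5): μ^(1)=29; μ^(2)=13/2; μ^(3)=2; μ^(4)=-16; μ^(5)=-43

((0, 0, 2, 0); (0, 0, 1, 1); (0, 2, 0, 0); (0, 0, 0, 2); (1, 0, 0, 0))


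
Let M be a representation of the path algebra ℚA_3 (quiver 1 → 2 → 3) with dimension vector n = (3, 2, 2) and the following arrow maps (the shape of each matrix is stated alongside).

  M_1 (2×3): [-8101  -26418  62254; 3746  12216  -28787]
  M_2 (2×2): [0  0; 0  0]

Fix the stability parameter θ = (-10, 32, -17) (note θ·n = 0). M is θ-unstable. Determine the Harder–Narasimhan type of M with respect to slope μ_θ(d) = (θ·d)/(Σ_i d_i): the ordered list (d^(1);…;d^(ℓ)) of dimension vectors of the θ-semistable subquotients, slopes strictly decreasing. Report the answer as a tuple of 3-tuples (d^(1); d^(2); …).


Via rank(M_{q-1}∘⋯∘M_p): M ≅ I[1,1], I[1,2]^2, I[3,3]^2.
μ_θ-semistable layers: μ^(1)=32; μ^(2)=-10; μ^(3)=-17

((0, 2, 0); (3, 0, 0); (0, 0, 2))


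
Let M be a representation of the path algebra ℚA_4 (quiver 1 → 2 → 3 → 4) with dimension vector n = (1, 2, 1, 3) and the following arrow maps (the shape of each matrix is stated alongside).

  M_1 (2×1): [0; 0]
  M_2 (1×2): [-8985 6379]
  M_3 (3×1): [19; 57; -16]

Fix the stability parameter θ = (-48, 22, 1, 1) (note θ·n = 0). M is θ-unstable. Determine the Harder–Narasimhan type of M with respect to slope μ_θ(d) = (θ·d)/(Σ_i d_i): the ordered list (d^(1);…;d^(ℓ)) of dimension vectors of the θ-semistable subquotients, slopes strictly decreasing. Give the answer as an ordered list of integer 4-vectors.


Interval decomposition of M: I[1,1], I[2,2], I[2,4], I[4,4]^2.
HN type (ℓ=4): μ^(1)=22; μ^(2)=8; μ^(3)=1; μ^(4)=-48

((0, 1, 0, 0); (0, 1, 1, 1); (0, 0, 0, 2); (1, 0, 0, 0))


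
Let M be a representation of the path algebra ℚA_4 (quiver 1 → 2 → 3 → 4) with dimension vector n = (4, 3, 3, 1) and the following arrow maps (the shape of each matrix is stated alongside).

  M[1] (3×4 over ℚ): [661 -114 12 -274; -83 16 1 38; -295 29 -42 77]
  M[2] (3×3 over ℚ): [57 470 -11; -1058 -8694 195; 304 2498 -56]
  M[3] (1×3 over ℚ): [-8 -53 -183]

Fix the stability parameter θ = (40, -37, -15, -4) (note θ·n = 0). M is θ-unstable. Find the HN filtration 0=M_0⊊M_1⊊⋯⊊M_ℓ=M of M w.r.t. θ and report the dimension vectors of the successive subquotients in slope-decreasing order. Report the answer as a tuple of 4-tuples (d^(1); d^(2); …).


Via rank(M_{q-1}∘⋯∘M_p): M ≅ I[1,1], I[1,3]^2, I[1,4].
μ_θ-semistable layers: μ^(1)=40; μ^(2)=-4

((1, 0, 0, 0); (3, 3, 3, 1))


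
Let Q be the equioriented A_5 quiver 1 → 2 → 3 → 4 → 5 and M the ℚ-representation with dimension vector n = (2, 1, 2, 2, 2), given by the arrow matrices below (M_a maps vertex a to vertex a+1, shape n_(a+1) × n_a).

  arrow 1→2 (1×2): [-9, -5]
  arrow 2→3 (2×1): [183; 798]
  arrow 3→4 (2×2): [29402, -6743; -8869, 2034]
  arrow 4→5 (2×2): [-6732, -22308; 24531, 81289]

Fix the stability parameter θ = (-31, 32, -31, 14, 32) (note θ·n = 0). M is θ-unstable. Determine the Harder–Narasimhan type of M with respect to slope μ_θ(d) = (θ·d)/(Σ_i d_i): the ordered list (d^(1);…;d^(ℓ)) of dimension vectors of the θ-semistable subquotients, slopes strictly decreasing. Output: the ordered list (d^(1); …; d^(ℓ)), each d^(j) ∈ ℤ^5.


Barcode: M ≅ I[1,1], I[1,5], I[3,4], I[5,5]. HN layers by μ_θ (4 steps, strictly decreasing):
  μ^(1)=32; μ^(2)=14; μ^(3)=1/2; μ^(4)=-31

((0, 0, 0, 0, 2); (0, 0, 0, 2, 0); (0, 1, 1, 0, 0); (2, 0, 1, 0, 0))


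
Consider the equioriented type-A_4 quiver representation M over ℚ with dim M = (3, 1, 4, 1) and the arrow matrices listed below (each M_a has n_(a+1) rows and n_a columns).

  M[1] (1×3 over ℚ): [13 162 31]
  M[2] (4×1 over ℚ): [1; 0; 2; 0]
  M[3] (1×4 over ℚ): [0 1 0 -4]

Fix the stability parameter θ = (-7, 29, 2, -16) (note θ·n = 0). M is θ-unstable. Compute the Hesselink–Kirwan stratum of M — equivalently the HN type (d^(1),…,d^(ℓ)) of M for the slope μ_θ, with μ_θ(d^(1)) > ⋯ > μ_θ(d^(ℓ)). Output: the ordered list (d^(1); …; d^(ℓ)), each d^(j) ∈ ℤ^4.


Barcode: M ≅ I[1,1]^2, I[1,3], I[3,3]^2, I[3,4]. HN layers by μ_θ (3 steps, strictly decreasing):
  μ^(1)=31/2; μ^(2)=2; μ^(3)=-7

((0, 1, 1, 0); (0, 0, 2, 0); (3, 0, 1, 1))


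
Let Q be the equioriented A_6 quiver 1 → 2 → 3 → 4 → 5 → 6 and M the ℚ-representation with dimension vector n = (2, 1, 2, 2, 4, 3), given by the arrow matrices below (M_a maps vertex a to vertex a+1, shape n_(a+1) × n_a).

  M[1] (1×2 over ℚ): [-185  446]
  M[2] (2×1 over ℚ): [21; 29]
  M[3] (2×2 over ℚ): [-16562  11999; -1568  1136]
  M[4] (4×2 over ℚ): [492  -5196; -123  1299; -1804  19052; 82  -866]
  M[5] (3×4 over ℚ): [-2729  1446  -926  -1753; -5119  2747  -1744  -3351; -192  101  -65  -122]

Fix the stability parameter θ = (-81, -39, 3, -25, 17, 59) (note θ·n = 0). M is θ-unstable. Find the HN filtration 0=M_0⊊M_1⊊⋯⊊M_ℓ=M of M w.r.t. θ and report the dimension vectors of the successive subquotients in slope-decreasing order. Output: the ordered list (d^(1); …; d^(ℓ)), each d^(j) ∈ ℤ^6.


Interval decomposition of M: I[1,1], I[1,6], I[3,3], I[4,4], I[5,5], I[5,6]^2.
HN type (ℓ=7): μ^(1)=59; μ^(2)=17; μ^(3)=3; μ^(4)=-11; μ^(5)=-25; μ^(6)=-39; μ^(7)=-81

((0, 0, 0, 0, 0, 3); (0, 0, 0, 0, 4, 0); (0, 0, 1, 0, 0, 0); (0, 0, 1, 1, 0, 0); (0, 0, 0, 1, 0, 0); (0, 1, 0, 0, 0, 0); (2, 0, 0, 0, 0, 0))


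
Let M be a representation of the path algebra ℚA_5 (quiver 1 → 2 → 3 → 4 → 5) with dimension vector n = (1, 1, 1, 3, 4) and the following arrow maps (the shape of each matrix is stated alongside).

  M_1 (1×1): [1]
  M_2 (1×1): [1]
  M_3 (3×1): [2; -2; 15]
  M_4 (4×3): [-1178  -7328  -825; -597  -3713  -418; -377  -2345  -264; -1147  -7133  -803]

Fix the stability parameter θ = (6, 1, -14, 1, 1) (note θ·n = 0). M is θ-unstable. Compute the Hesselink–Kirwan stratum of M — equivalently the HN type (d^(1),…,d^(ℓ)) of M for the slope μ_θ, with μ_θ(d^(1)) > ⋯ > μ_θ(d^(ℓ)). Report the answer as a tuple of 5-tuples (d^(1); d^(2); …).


Via rank(M_{q-1}∘⋯∘M_p): M ≅ I[1,5], I[4,4], I[4,5], I[5,5]^2.
μ_θ-semistable layers: μ^(1)=1; μ^(2)=-7/3

((0, 0, 0, 3, 4); (1, 1, 1, 0, 0))


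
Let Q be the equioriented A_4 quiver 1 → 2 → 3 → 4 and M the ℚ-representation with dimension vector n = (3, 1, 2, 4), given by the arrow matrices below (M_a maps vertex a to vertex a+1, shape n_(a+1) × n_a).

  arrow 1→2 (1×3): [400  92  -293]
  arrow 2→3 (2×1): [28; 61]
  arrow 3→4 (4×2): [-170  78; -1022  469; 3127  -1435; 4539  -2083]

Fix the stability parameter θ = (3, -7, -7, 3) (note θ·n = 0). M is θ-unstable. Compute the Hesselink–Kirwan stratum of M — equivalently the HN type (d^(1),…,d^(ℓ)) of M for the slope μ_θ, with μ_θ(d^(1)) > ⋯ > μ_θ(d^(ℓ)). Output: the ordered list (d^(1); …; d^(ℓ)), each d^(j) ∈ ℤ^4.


Interval decomposition of M: I[1,1]^2, I[1,4], I[3,4], I[4,4]^2.
HN type (ℓ=3): μ^(1)=3; μ^(2)=-11/3; μ^(3)=-7

((2, 0, 0, 4); (1, 1, 1, 0); (0, 0, 1, 0))


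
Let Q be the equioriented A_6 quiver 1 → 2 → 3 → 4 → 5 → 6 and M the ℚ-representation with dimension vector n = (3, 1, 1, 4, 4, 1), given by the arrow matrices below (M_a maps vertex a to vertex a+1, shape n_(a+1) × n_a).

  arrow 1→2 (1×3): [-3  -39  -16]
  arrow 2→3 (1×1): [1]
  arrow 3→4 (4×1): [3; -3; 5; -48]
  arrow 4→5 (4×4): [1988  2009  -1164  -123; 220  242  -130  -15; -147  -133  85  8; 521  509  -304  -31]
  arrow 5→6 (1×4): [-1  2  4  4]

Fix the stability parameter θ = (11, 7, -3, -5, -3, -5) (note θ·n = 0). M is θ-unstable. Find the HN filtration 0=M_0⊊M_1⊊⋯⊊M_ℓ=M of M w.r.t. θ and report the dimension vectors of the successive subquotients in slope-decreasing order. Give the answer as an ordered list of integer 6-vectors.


Via rank(M_{q-1}∘⋯∘M_p): M ≅ I[1,1]^2, I[1,6], I[4,5]^3.
μ_θ-semistable layers: μ^(1)=11; μ^(2)=1/3; μ^(3)=-3; μ^(4)=-5

((2, 0, 0, 0, 0, 0); (1, 1, 1, 1, 1, 1); (0, 0, 0, 0, 3, 0); (0, 0, 0, 3, 0, 0))


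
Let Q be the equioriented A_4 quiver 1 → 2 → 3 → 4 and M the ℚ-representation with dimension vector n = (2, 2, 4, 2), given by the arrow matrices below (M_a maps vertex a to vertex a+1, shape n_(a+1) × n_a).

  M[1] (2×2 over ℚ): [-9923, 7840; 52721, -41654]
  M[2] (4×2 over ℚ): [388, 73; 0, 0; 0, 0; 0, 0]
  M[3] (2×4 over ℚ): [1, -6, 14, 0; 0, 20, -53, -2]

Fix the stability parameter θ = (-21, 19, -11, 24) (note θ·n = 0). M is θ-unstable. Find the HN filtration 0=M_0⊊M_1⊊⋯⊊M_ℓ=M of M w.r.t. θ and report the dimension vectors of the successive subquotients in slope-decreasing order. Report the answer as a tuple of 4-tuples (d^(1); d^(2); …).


Barcode: M ≅ I[1,2], I[1,4], I[3,3]^2, I[3,4]. HN layers by μ_θ (5 steps, strictly decreasing):
  μ^(1)=24; μ^(2)=19; μ^(3)=4; μ^(4)=-11; μ^(5)=-21

((0, 0, 0, 2); (0, 1, 0, 0); (0, 1, 1, 0); (0, 0, 3, 0); (2, 0, 0, 0))


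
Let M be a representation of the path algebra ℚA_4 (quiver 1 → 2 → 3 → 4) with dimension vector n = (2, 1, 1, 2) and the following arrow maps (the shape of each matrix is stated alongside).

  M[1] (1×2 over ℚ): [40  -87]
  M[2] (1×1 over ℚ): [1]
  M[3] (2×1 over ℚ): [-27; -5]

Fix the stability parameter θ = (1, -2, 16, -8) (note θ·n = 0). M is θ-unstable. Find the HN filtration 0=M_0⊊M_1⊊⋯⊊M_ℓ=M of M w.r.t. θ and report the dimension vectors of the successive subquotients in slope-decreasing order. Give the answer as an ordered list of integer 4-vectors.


Barcode: M ≅ I[1,1], I[1,4], I[4,4]. HN layers by μ_θ (4 steps, strictly decreasing):
  μ^(1)=4; μ^(2)=1; μ^(3)=-1/2; μ^(4)=-8

((0, 0, 1, 1); (1, 0, 0, 0); (1, 1, 0, 0); (0, 0, 0, 1))


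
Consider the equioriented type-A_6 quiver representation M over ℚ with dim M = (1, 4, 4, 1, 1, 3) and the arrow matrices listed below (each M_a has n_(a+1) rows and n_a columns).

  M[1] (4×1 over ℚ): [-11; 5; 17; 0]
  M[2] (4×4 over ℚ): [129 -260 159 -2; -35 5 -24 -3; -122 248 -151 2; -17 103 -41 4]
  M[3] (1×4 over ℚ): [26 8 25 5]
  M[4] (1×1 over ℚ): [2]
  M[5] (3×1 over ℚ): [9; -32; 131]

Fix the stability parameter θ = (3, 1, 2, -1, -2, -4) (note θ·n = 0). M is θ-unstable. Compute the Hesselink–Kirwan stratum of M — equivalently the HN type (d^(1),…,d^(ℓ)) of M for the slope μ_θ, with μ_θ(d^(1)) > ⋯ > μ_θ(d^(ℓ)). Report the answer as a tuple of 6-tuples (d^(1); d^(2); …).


Barcode: M ≅ I[1,3], I[2,3]^2, I[2,6], I[6,6]^2. HN layers by μ_θ (4 steps, strictly decreasing):
  μ^(1)=2; μ^(2)=1; μ^(3)=-4/5; μ^(4)=-4

((1, 1, 3, 0, 0, 0); (0, 2, 0, 0, 0, 0); (0, 1, 1, 1, 1, 1); (0, 0, 0, 0, 0, 2))


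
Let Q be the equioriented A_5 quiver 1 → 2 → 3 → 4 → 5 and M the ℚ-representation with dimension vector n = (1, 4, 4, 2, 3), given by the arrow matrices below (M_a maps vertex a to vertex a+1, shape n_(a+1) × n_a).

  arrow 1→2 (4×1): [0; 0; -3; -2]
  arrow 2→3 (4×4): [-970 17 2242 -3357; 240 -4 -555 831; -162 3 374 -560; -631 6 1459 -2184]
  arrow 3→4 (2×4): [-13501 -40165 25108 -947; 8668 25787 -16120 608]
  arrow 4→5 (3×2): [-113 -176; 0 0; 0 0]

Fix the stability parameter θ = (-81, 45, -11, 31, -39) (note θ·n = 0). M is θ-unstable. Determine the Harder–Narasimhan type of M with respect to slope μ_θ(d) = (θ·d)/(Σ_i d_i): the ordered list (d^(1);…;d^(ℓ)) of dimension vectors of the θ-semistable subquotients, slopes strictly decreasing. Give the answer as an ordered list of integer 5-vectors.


Via rank(M_{q-1}∘⋯∘M_p): M ≅ I[1,4], I[2,3]^2, I[2,5], I[5,5]^2.
μ_θ-semistable layers: μ^(1)=31; μ^(2)=17; μ^(3)=13/2; μ^(4)=-39; μ^(5)=-81

((0, 0, 0, 1, 0); (0, 3, 3, 0, 0); (0, 1, 1, 1, 1); (0, 0, 0, 0, 2); (1, 0, 0, 0, 0))
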